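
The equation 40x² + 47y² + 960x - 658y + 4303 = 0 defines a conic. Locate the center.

Group the x- and y-terms: 40(x² + 24x) + 47(y² - 14y) = -4303
Complete the square: 40(x + 12)² + 47(y - 7)² = -4303 + 5760 + 2303 = 3760
Divide through by 3760 to get (x + 12)²/94 + (y - 7)²/80 = 1.
Ellipse with center (-12, 7).

(-12, 7)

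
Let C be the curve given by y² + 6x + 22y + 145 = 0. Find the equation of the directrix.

x = -5/2

Only y is squared. Complete the square in y: (y + 11)² = -6(x + 4).
Vertex (-4, -11); 4p = -6 so p = -3/2. Opens left.
Directrix is the vertical line x = h − p = -4 − (-3/2) = -5/2.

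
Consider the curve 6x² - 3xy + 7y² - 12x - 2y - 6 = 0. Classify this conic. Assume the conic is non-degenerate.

ellipse

A = 6, B = -3, C = 7.
Discriminant B² − 4AC = (-3)² − 4·6·7 = -159.
B² − 4AC < 0 ⇒ ellipse.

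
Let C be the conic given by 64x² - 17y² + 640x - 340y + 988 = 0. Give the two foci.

(-5, -19) and (-5, -1)

Group the x- and y-terms: 64(x² + 10x) -17(y² + 20y) = -988
64(x + 5)² -17(y + 10)² = -988 + 1600 - 1700 = -1088
Dividing both sides by -1088: (y + 10)²/64 - (x + 5)²/17 = 1
Hyperbola, center (-5, -10), transverse axis vertical; a² = 64, b² = 17.
c² = a² + b² = 64 + 17 = 81, so c = 9.
Foci lie on the vertical axis through the center: (h, k ± c).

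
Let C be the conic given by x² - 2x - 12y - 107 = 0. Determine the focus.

(1, -6)

Only x is squared. Complete the square in x: (x - 1)² = 12(y + 9).
Vertex (1, -9); 4p = 12 so p = 3. Opens up.
Focus is p units from the vertex along the axis: (h, k + p).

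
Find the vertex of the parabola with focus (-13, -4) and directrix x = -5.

The vertex is the midpoint between the focus and the directrix along the axis of symmetry.
Axis is horizontal (directrix is vertical). Vertex x-coordinate = (-13 + (-5))/2 = -9; y-coordinate = -4.

(-9, -4)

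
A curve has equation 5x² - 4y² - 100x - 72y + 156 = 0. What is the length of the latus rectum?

5

Group the x- and y-terms: 5(x² - 20x) -4(y² + 18y) = -156
5(x - 10)² -4(y + 9)² = -156 + 500 - 324 = 20
Divide through by 20 to get (x - 10)²/4 - (y + 9)²/5 = 1.
Hyperbola, center (10, -9), transverse axis horizontal; a² = 4, b² = 5.
Latus rectum length = 2b²/a = 2·5/2 = 5.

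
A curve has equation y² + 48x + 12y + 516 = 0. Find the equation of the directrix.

Only y is squared. Complete the square in y: (y + 6)² = -48(x + 10).
Vertex (-10, -6); 4p = -48 so p = -12. Opens left.
Directrix is the vertical line x = h − p = -10 − (-12) = 2.

x = 2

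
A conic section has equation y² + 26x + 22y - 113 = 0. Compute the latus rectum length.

26

Only y is squared. Complete the square in y: (y + 11)² = -26(x - 9).
Vertex (9, -11); 4p = -26 so p = -13/2. Opens left.
Latus rectum length = |4p| = 26.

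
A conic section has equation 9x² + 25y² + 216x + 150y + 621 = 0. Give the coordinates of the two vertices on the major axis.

(-22, -3) and (-2, -3)

Group: 9(x² + 24x) + 25(y² + 6y) = -621
Complete the square: 9(x + 12)² + 25(y + 3)² = -621 + 1296 + 225 = 900
Divide by 900: (x + 12)²/100 + (y + 3)²/36 = 1
Ellipse, center (-12, -3), major axis horizontal; a² = 100, b² = 36.
a = 10. Vertices at (h ± a, k).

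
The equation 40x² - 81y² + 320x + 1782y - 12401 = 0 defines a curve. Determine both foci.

(-15, 11) and (7, 11)

Group: 40(x² + 8x) -81(y² - 22y) = 12401
Completing the square gives 40(x + 4)² -81(y - 11)² = 12401 + 640 - 9801 = 3240.
Dividing both sides by 3240: (x + 4)²/81 - (y - 11)²/40 = 1
Hyperbola, center (-4, 11), transverse axis horizontal; a² = 81, b² = 40.
c² = a² + b² = 81 + 40 = 121, so c = 11.
Foci lie on the horizontal axis through the center: (h ± c, k).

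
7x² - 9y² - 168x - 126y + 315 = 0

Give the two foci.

Collect terms: 7(x² - 24x) -9(y² + 14y) = -315
Complete the square in x and y: 7(x - 12)² -9(y + 7)² = -315 + 1008 - 441 = 252
Divide by 252: (x - 12)²/36 - (y + 7)²/28 = 1
Hyperbola, center (12, -7), transverse axis horizontal; a² = 36, b² = 28.
c² = a² + b² = 36 + 28 = 64, so c = 8.
Foci lie on the horizontal axis through the center: (h ± c, k).

(4, -7) and (20, -7)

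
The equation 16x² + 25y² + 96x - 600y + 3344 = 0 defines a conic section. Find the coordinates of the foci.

Group the x- and y-terms: 16(x² + 6x) + 25(y² - 24y) = -3344
Complete the square: 16(x + 3)² + 25(y - 12)² = -3344 + 144 + 3600 = 400
Dividing both sides by 400: (x + 3)²/25 + (y - 12)²/16 = 1
Ellipse, center (-3, 12), major axis horizontal; a² = 25, b² = 16.
c² = a² - b² = 25 - 16 = 9, so c = 3.
Foci lie on the horizontal axis through the center: (h ± c, k).

(-6, 12) and (0, 12)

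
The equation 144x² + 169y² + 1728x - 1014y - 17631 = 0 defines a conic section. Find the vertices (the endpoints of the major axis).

144(x² + 12x) + 169(y² - 6y) = 17631
Complete the square in x and y: 144(x + 6)² + 169(y - 3)² = 17631 + 5184 + 1521 = 24336
Divide by 24336: (x + 6)²/169 + (y - 3)²/144 = 1
Ellipse, center (-6, 3), major axis horizontal; a² = 169, b² = 144.
a = 13. Vertices at (h ± a, k).

(-19, 3) and (7, 3)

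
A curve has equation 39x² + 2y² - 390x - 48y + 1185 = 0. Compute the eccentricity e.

e = √1443/39

39(x² - 10x) + 2(y² - 24y) = -1185
39(x - 5)² + 2(y - 12)² = -1185 + 975 + 288 = 78
Dividing both sides by 78: (x - 5)²/2 + (y - 12)²/39 = 1
Ellipse, center (5, 12), major axis vertical; a² = 39, b² = 2.
c² = a² - b² = 37, so c = √37.
e = c/a = √37/√39 = √1443/39.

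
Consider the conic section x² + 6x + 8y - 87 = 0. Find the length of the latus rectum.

8

Only x is squared. Complete the square in x: (x + 3)² = -8(y - 12).
Vertex (-3, 12); 4p = -8 so p = -2. Opens down.
Latus rectum length = |4p| = 8.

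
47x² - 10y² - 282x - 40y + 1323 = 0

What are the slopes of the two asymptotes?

Group the x- and y-terms: 47(x² - 6x) -10(y² + 4y) = -1323
47(x - 3)² -10(y + 2)² = -1323 + 423 - 40 = -940
Divide through by -940 to get (y + 2)²/94 - (x - 3)²/20 = 1.
Hyperbola, center (3, -2), transverse axis vertical; a² = 94, b² = 20.
For a vertical hyperbola the asymptotes have slope ±a/b.
Here that is ±√94/2√5 = ±√470/10.

√470/10 and -√470/10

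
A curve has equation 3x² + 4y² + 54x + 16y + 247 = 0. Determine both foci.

(-10, -2) and (-8, -2)

3(x² + 18x) + 4(y² + 4y) = -247
Complete the square in x and y: 3(x + 9)² + 4(y + 2)² = -247 + 243 + 16 = 12
Divide by 12: (x + 9)²/4 + (y + 2)²/3 = 1
Ellipse, center (-9, -2), major axis horizontal; a² = 4, b² = 3.
c² = a² - b² = 4 - 3 = 1, so c = 1.
Foci lie on the horizontal axis through the center: (h ± c, k).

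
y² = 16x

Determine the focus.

Vertex (0, 0); 4p = 16 so p = 4. Opens right.
Focus is p units from the vertex along the axis: (h + p, k).

(4, 0)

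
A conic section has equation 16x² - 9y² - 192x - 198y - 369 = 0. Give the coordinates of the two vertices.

Group the x- and y-terms: 16(x² - 12x) -9(y² + 22y) = 369
Completing the square gives 16(x - 6)² -9(y + 11)² = 369 + 576 - 1089 = -144.
Dividing both sides by -144: (y + 11)²/16 - (x - 6)²/9 = 1
Hyperbola, center (6, -11), transverse axis vertical; a² = 16, b² = 9.
a = 4. Vertices at (h, k ± a).

(6, -15) and (6, -7)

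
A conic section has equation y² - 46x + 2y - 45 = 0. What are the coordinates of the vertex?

Only y is squared. Complete the square in y: (y + 1)² = 46(x + 1).
Vertex (-1, -1); 4p = 46 so p = 23/2. Opens right.

(-1, -1)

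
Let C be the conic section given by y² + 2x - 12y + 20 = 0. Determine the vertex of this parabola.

(8, 6)

Only y is squared. Complete the square in y: (y - 6)² = -2(x - 8).
Vertex (8, 6); 4p = -2 so p = -1/2. Opens left.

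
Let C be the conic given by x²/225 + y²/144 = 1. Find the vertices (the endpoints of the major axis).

Center (0, 0). The larger denominator 225 sits under the x-term, so the major axis is horizontal; a² = 225, b² = 144.
a = 15. Vertices at (h ± a, k).

(-15, 0) and (15, 0)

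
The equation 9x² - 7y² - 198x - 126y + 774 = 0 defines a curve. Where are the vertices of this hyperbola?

(11, -15) and (11, -3)

Rearranging, 9(x² - 22x) -7(y² + 18y) = -774.
9(x - 11)² -7(y + 9)² = -774 + 1089 - 567 = -252
Divide through by -252 to get (y + 9)²/36 - (x - 11)²/28 = 1.
Hyperbola, center (11, -9), transverse axis vertical; a² = 36, b² = 28.
a = 6. Vertices at (h, k ± a).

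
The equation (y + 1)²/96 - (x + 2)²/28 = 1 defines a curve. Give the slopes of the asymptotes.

Center (-2, -1). The positive term is the y-term, so the transverse axis is vertical; a² = 96, b² = 28.
For a vertical hyperbola the asymptotes have slope ±a/b.
Here that is ±4√6/2√7 = ±2√42/7.

2√42/7 and -2√42/7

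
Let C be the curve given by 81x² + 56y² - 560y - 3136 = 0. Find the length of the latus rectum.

112/9

Rearranging, 81x² + 56(y² - 10y) = 3136.
Complete the square in x and y: 81x² + 56(y - 5)² = 3136 + 0 + 1400 = 4536
Divide by 4536: x²/56 + (y - 5)²/81 = 1
Ellipse, center (0, 5), major axis vertical; a² = 81, b² = 56.
Latus rectum length = 2b²/a = 2·56/9 = 112/9.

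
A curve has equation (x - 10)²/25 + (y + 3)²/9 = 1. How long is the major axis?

10

Center (10, -3). The larger denominator 25 sits under the x-term, so the major axis is horizontal; a² = 25, b² = 9.
a² = 25 so a = 5; the major axis has length 2a = 10.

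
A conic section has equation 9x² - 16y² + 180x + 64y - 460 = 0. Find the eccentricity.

9(x² + 20x) -16(y² - 4y) = 460
Completing the square gives 9(x + 10)² -16(y - 2)² = 460 + 900 - 64 = 1296.
Divide by 1296: (x + 10)²/144 - (y - 2)²/81 = 1
Hyperbola, center (-10, 2), transverse axis horizontal; a² = 144, b² = 81.
c² = a² + b² = 225, so c = 15.
e = c/a = 15/12 = 5/4.

e = 5/4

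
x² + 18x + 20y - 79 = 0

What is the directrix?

Only x is squared. Complete the square in x: (x + 9)² = -20(y - 8).
Vertex (-9, 8); 4p = -20 so p = -5. Opens down.
Directrix is the horizontal line y = k − p = 8 − (-5) = 13.

y = 13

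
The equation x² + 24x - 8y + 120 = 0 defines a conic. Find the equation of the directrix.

Only x is squared. Complete the square in x: (x + 12)² = 8(y + 3).
Vertex (-12, -3); 4p = 8 so p = 2. Opens up.
Directrix is the horizontal line y = k − p = -3 − (2) = -5.

y = -5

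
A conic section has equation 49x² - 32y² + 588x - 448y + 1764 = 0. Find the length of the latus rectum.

Rearranging, 49(x² + 12x) -32(y² + 14y) = -1764.
Completing the square gives 49(x + 6)² -32(y + 7)² = -1764 + 1764 - 1568 = -1568.
Divide through by -1568 to get (y + 7)²/49 - (x + 6)²/32 = 1.
Hyperbola, center (-6, -7), transverse axis vertical; a² = 49, b² = 32.
Latus rectum length = 2b²/a = 2·32/7 = 64/7.

64/7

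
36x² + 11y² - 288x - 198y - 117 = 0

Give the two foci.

(4, -1) and (4, 19)

36(x² - 8x) + 11(y² - 18y) = 117
Completing the square gives 36(x - 4)² + 11(y - 9)² = 117 + 576 + 891 = 1584.
Dividing both sides by 1584: (x - 4)²/44 + (y - 9)²/144 = 1
Ellipse, center (4, 9), major axis vertical; a² = 144, b² = 44.
c² = a² - b² = 144 - 44 = 100, so c = 10.
Foci lie on the vertical axis through the center: (h, k ± c).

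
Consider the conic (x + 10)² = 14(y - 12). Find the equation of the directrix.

y = 17/2

Vertex (-10, 12); 4p = 14 so p = 7/2. Opens up.
Directrix is the horizontal line y = k − p = 12 − (7/2) = 17/2.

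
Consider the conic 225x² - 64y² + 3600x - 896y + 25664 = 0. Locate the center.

(-8, -7)

Collect terms: 225(x² + 16x) -64(y² + 14y) = -25664
Complete the square in x and y: 225(x + 8)² -64(y + 7)² = -25664 + 14400 - 3136 = -14400
Divide through by -14400 to get (y + 7)²/225 - (x + 8)²/64 = 1.
Hyperbola with center (-8, -7).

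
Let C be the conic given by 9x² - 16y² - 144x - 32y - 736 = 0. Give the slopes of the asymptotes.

Rearranging, 9(x² - 16x) -16(y² + 2y) = 736.
Complete the square in x and y: 9(x - 8)² -16(y + 1)² = 736 + 576 - 16 = 1296
Divide by 1296: (x - 8)²/144 - (y + 1)²/81 = 1
Hyperbola, center (8, -1), transverse axis horizontal; a² = 144, b² = 81.
For a horizontal hyperbola the asymptotes have slope ±b/a.
Here that is ±9/12 = ±3/4.

3/4 and -3/4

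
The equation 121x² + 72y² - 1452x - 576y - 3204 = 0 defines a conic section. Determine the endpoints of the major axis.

Group: 121(x² - 12x) + 72(y² - 8y) = 3204
121(x - 6)² + 72(y - 4)² = 3204 + 4356 + 1152 = 8712
Divide through by 8712 to get (x - 6)²/72 + (y - 4)²/121 = 1.
Ellipse, center (6, 4), major axis vertical; a² = 121, b² = 72.
a = 11. Vertices at (h, k ± a).

(6, -7) and (6, 15)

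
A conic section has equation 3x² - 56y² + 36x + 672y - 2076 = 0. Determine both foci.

(-6 - √59, 6) and (-6 + √59, 6)

Rearranging, 3(x² + 12x) -56(y² - 12y) = 2076.
3(x + 6)² -56(y - 6)² = 2076 + 108 - 2016 = 168
Divide through by 168 to get (x + 6)²/56 - (y - 6)²/3 = 1.
Hyperbola, center (-6, 6), transverse axis horizontal; a² = 56, b² = 3.
c² = a² + b² = 56 + 3 = 59, so c = √59.
Foci lie on the horizontal axis through the center: (h ± c, k).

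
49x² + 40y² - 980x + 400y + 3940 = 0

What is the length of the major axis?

49(x² - 20x) + 40(y² + 10y) = -3940
Complete the square: 49(x - 10)² + 40(y + 5)² = -3940 + 4900 + 1000 = 1960
Divide by 1960: (x - 10)²/40 + (y + 5)²/49 = 1
Ellipse, center (10, -5), major axis vertical; a² = 49, b² = 40.
a² = 49 so a = 7; the major axis has length 2a = 14.

14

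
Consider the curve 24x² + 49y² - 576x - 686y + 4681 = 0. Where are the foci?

Rearranging, 24(x² - 24x) + 49(y² - 14y) = -4681.
Complete the square in x and y: 24(x - 12)² + 49(y - 7)² = -4681 + 3456 + 2401 = 1176
Divide through by 1176 to get (x - 12)²/49 + (y - 7)²/24 = 1.
Ellipse, center (12, 7), major axis horizontal; a² = 49, b² = 24.
c² = a² - b² = 49 - 24 = 25, so c = 5.
Foci lie on the horizontal axis through the center: (h ± c, k).

(7, 7) and (17, 7)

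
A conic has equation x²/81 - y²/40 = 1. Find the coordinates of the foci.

(-11, 0) and (11, 0)

Center (0, 0). The positive term is the x-term, so the transverse axis is horizontal; a² = 81, b² = 40.
c² = a² + b² = 81 + 40 = 121, so c = 11.
Foci lie on the horizontal axis through the center: (h ± c, k).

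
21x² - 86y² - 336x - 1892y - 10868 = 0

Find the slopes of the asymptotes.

√1806/86 and -√1806/86

Group: 21(x² - 16x) -86(y² + 22y) = 10868
21(x - 8)² -86(y + 11)² = 10868 + 1344 - 10406 = 1806
Dividing both sides by 1806: (x - 8)²/86 - (y + 11)²/21 = 1
Hyperbola, center (8, -11), transverse axis horizontal; a² = 86, b² = 21.
For a horizontal hyperbola the asymptotes have slope ±b/a.
Here that is ±√21/√86 = ±√1806/86.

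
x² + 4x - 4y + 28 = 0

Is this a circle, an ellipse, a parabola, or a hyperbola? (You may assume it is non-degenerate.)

parabola

No xy term. Coefficients of x² and y² are A = 1, C = 0.
Exactly one squared variable ⇒ parabola.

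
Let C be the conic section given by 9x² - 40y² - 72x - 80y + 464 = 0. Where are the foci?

9(x² - 8x) -40(y² + 2y) = -464
Complete the square in x and y: 9(x - 4)² -40(y + 1)² = -464 + 144 - 40 = -360
Divide through by -360 to get (y + 1)²/9 - (x - 4)²/40 = 1.
Hyperbola, center (4, -1), transverse axis vertical; a² = 9, b² = 40.
c² = a² + b² = 9 + 40 = 49, so c = 7.
Foci lie on the vertical axis through the center: (h, k ± c).

(4, -8) and (4, 6)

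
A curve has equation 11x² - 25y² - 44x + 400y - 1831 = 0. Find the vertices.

11(x² - 4x) -25(y² - 16y) = 1831
Completing the square gives 11(x - 2)² -25(y - 8)² = 1831 + 44 - 1600 = 275.
Divide by 275: (x - 2)²/25 - (y - 8)²/11 = 1
Hyperbola, center (2, 8), transverse axis horizontal; a² = 25, b² = 11.
a = 5. Vertices at (h ± a, k).

(-3, 8) and (7, 8)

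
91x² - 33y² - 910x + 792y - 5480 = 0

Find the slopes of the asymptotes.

Collect terms: 91(x² - 10x) -33(y² - 24y) = 5480
Complete the square in x and y: 91(x - 5)² -33(y - 12)² = 5480 + 2275 - 4752 = 3003
Divide through by 3003 to get (x - 5)²/33 - (y - 12)²/91 = 1.
Hyperbola, center (5, 12), transverse axis horizontal; a² = 33, b² = 91.
For a horizontal hyperbola the asymptotes have slope ±b/a.
Here that is ±√91/√33 = ±√3003/33.

√3003/33 and -√3003/33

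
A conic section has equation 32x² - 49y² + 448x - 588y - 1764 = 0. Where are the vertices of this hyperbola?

Group the x- and y-terms: 32(x² + 14x) -49(y² + 12y) = 1764
Complete the square: 32(x + 7)² -49(y + 6)² = 1764 + 1568 - 1764 = 1568
Dividing both sides by 1568: (x + 7)²/49 - (y + 6)²/32 = 1
Hyperbola, center (-7, -6), transverse axis horizontal; a² = 49, b² = 32.
a = 7. Vertices at (h ± a, k).

(-14, -6) and (0, -6)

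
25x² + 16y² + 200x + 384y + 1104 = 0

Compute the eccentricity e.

e = 3/5

Group: 25(x² + 8x) + 16(y² + 24y) = -1104
Completing the square gives 25(x + 4)² + 16(y + 12)² = -1104 + 400 + 2304 = 1600.
Divide by 1600: (x + 4)²/64 + (y + 12)²/100 = 1
Ellipse, center (-4, -12), major axis vertical; a² = 100, b² = 64.
c² = a² - b² = 36, so c = 6.
e = c/a = 6/10 = 3/5.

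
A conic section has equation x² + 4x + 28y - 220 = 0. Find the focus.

(-2, 1)

Only x is squared. Complete the square in x: (x + 2)² = -28(y - 8).
Vertex (-2, 8); 4p = -28 so p = -7. Opens down.
Focus is p units from the vertex along the axis: (h, k + p).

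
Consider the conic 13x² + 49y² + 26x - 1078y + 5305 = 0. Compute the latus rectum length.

13(x² + 2x) + 49(y² - 22y) = -5305
13(x + 1)² + 49(y - 11)² = -5305 + 13 + 5929 = 637
Dividing both sides by 637: (x + 1)²/49 + (y - 11)²/13 = 1
Ellipse, center (-1, 11), major axis horizontal; a² = 49, b² = 13.
Latus rectum length = 2b²/a = 2·13/7 = 26/7.

26/7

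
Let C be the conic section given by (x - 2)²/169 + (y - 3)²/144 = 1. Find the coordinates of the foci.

Center (2, 3). The larger denominator 169 sits under the x-term, so the major axis is horizontal; a² = 169, b² = 144.
c² = a² - b² = 169 - 144 = 25, so c = 5.
Foci lie on the horizontal axis through the center: (h ± c, k).

(-3, 3) and (7, 3)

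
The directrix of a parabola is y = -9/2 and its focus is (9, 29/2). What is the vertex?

(9, 5)

The vertex is the midpoint between the focus and the directrix along the axis of symmetry.
Axis is vertical (directrix is horizontal). Vertex y-coordinate = (29/2 + (-9/2))/2 = 5; x-coordinate = 9.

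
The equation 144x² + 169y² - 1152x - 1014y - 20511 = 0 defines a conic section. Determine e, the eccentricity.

e = 5/13

Group: 144(x² - 8x) + 169(y² - 6y) = 20511
Complete the square in x and y: 144(x - 4)² + 169(y - 3)² = 20511 + 2304 + 1521 = 24336
Dividing both sides by 24336: (x - 4)²/169 + (y - 3)²/144 = 1
Ellipse, center (4, 3), major axis horizontal; a² = 169, b² = 144.
c² = a² - b² = 25, so c = 5.
e = c/a = 5/13.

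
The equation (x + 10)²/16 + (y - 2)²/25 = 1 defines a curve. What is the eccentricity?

e = 3/5

Center (-10, 2). The larger denominator 25 sits under the y-term, so the major axis is vertical; a² = 25, b² = 16.
c² = a² - b² = 9, so c = 3.
e = c/a = 3/5.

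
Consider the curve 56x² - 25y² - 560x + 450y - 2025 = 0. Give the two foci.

(-4, 9) and (14, 9)

56(x² - 10x) -25(y² - 18y) = 2025
56(x - 5)² -25(y - 9)² = 2025 + 1400 - 2025 = 1400
Divide through by 1400 to get (x - 5)²/25 - (y - 9)²/56 = 1.
Hyperbola, center (5, 9), transverse axis horizontal; a² = 25, b² = 56.
c² = a² + b² = 25 + 56 = 81, so c = 9.
Foci lie on the horizontal axis through the center: (h ± c, k).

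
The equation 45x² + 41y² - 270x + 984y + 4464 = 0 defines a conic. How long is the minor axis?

45(x² - 6x) + 41(y² + 24y) = -4464
Complete the square: 45(x - 3)² + 41(y + 12)² = -4464 + 405 + 5904 = 1845
Divide through by 1845 to get (x - 3)²/41 + (y + 12)²/45 = 1.
Ellipse, center (3, -12), major axis vertical; a² = 45, b² = 41.
b² = 41 so b = √41; the minor axis has length 2b = 2√41.

2√41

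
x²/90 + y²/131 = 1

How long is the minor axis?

6√10

Center (0, 0). The larger denominator 131 sits under the y-term, so the major axis is vertical; a² = 131, b² = 90.
b² = 90 so b = 3√10; the minor axis has length 2b = 6√10.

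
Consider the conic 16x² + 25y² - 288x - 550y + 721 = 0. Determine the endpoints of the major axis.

Rearranging, 16(x² - 18x) + 25(y² - 22y) = -721.
Complete the square: 16(x - 9)² + 25(y - 11)² = -721 + 1296 + 3025 = 3600
Divide through by 3600 to get (x - 9)²/225 + (y - 11)²/144 = 1.
Ellipse, center (9, 11), major axis horizontal; a² = 225, b² = 144.
a = 15. Vertices at (h ± a, k).

(-6, 11) and (24, 11)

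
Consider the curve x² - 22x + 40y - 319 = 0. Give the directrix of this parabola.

Only x is squared. Complete the square in x: (x - 11)² = -40(y - 11).
Vertex (11, 11); 4p = -40 so p = -10. Opens down.
Directrix is the horizontal line y = k − p = 11 − (-10) = 21.

y = 21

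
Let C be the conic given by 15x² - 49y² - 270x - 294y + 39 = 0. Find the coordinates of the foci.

15(x² - 18x) -49(y² + 6y) = -39
Complete the square in x and y: 15(x - 9)² -49(y + 3)² = -39 + 1215 - 441 = 735
Divide through by 735 to get (x - 9)²/49 - (y + 3)²/15 = 1.
Hyperbola, center (9, -3), transverse axis horizontal; a² = 49, b² = 15.
c² = a² + b² = 49 + 15 = 64, so c = 8.
Foci lie on the horizontal axis through the center: (h ± c, k).

(1, -3) and (17, -3)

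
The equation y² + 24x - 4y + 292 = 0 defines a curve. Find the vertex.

(-12, 2)

Only y is squared. Complete the square in y: (y - 2)² = -24(x + 12).
Vertex (-12, 2); 4p = -24 so p = -6. Opens left.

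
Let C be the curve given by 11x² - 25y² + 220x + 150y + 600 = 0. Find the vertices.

(-15, 3) and (-5, 3)

11(x² + 20x) -25(y² - 6y) = -600
Completing the square gives 11(x + 10)² -25(y - 3)² = -600 + 1100 - 225 = 275.
Dividing both sides by 275: (x + 10)²/25 - (y - 3)²/11 = 1
Hyperbola, center (-10, 3), transverse axis horizontal; a² = 25, b² = 11.
a = 5. Vertices at (h ± a, k).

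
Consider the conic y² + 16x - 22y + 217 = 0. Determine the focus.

(-10, 11)

Only y is squared. Complete the square in y: (y - 11)² = -16(x + 6).
Vertex (-6, 11); 4p = -16 so p = -4. Opens left.
Focus is p units from the vertex along the axis: (h + p, k).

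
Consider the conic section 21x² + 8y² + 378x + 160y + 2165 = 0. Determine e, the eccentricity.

Collect terms: 21(x² + 18x) + 8(y² + 20y) = -2165
21(x + 9)² + 8(y + 10)² = -2165 + 1701 + 800 = 336
Dividing both sides by 336: (x + 9)²/16 + (y + 10)²/42 = 1
Ellipse, center (-9, -10), major axis vertical; a² = 42, b² = 16.
c² = a² - b² = 26, so c = √26.
e = c/a = √26/√42 = √273/21.

e = √273/21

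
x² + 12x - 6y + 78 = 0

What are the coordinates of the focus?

Only x is squared. Complete the square in x: (x + 6)² = 6(y - 7).
Vertex (-6, 7); 4p = 6 so p = 3/2. Opens up.
Focus is p units from the vertex along the axis: (h, k + p).

(-6, 17/2)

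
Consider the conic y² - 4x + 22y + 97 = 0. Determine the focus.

Only y is squared. Complete the square in y: (y + 11)² = 4(x + 6).
Vertex (-6, -11); 4p = 4 so p = 1. Opens right.
Focus is p units from the vertex along the axis: (h + p, k).

(-5, -11)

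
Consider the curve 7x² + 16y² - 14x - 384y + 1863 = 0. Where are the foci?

Group the x- and y-terms: 7(x² - 2x) + 16(y² - 24y) = -1863
Complete the square: 7(x - 1)² + 16(y - 12)² = -1863 + 7 + 2304 = 448
Dividing both sides by 448: (x - 1)²/64 + (y - 12)²/28 = 1
Ellipse, center (1, 12), major axis horizontal; a² = 64, b² = 28.
c² = a² - b² = 64 - 28 = 36, so c = 6.
Foci lie on the horizontal axis through the center: (h ± c, k).

(-5, 12) and (7, 12)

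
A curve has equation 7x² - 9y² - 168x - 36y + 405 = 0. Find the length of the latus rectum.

14

7(x² - 24x) -9(y² + 4y) = -405
Complete the square in x and y: 7(x - 12)² -9(y + 2)² = -405 + 1008 - 36 = 567
Divide by 567: (x - 12)²/81 - (y + 2)²/63 = 1
Hyperbola, center (12, -2), transverse axis horizontal; a² = 81, b² = 63.
Latus rectum length = 2b²/a = 2·63/9 = 14.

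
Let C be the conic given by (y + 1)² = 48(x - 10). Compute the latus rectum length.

48

Vertex (10, -1); 4p = 48 so p = 12. Opens right.
Latus rectum length = |4p| = 48.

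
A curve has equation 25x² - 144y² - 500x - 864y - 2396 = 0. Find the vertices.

(-2, -3) and (22, -3)

Collect terms: 25(x² - 20x) -144(y² + 6y) = 2396
Complete the square: 25(x - 10)² -144(y + 3)² = 2396 + 2500 - 1296 = 3600
Divide through by 3600 to get (x - 10)²/144 - (y + 3)²/25 = 1.
Hyperbola, center (10, -3), transverse axis horizontal; a² = 144, b² = 25.
a = 12. Vertices at (h ± a, k).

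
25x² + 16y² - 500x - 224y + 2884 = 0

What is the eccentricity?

e = 3/5

Rearranging, 25(x² - 20x) + 16(y² - 14y) = -2884.
25(x - 10)² + 16(y - 7)² = -2884 + 2500 + 784 = 400
Divide through by 400 to get (x - 10)²/16 + (y - 7)²/25 = 1.
Ellipse, center (10, 7), major axis vertical; a² = 25, b² = 16.
c² = a² - b² = 9, so c = 3.
e = c/a = 3/5.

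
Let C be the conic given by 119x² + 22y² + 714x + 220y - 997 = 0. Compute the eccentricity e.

Rearranging, 119(x² + 6x) + 22(y² + 10y) = 997.
119(x + 3)² + 22(y + 5)² = 997 + 1071 + 550 = 2618
Dividing both sides by 2618: (x + 3)²/22 + (y + 5)²/119 = 1
Ellipse, center (-3, -5), major axis vertical; a² = 119, b² = 22.
c² = a² - b² = 97, so c = √97.
e = c/a = √97/√119 = √11543/119.

e = √11543/119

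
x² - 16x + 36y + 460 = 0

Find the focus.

(8, -20)

Only x is squared. Complete the square in x: (x - 8)² = -36(y + 11).
Vertex (8, -11); 4p = -36 so p = -9. Opens down.
Focus is p units from the vertex along the axis: (h, k + p).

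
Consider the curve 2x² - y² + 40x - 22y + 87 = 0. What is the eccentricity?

e = √6/2

Collect terms: 2(x² + 20x) -(y² + 22y) = -87
2(x + 10)² -(y + 11)² = -87 + 200 - 121 = -8
Dividing both sides by -8: (y + 11)²/8 - (x + 10)²/4 = 1
Hyperbola, center (-10, -11), transverse axis vertical; a² = 8, b² = 4.
c² = a² + b² = 12, so c = 2√3.
e = c/a = 2√3/2√2 = √6/2.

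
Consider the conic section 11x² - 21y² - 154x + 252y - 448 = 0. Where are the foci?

Group the x- and y-terms: 11(x² - 14x) -21(y² - 12y) = 448
11(x - 7)² -21(y - 6)² = 448 + 539 - 756 = 231
Dividing both sides by 231: (x - 7)²/21 - (y - 6)²/11 = 1
Hyperbola, center (7, 6), transverse axis horizontal; a² = 21, b² = 11.
c² = a² + b² = 21 + 11 = 32, so c = 4√2.
Foci lie on the horizontal axis through the center: (h ± c, k).

(7 - 4√2, 6) and (7 + 4√2, 6)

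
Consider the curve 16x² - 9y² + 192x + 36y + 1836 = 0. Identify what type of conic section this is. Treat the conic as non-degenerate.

No xy term. Coefficients of x² and y² are A = 16, C = -9.
A and C have opposite signs ⇒ hyperbola.

hyperbola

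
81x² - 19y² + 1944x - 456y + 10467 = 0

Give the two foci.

(-12, -22) and (-12, -2)

81(x² + 24x) -19(y² + 24y) = -10467
Complete the square: 81(x + 12)² -19(y + 12)² = -10467 + 11664 - 2736 = -1539
Divide by -1539: (y + 12)²/81 - (x + 12)²/19 = 1
Hyperbola, center (-12, -12), transverse axis vertical; a² = 81, b² = 19.
c² = a² + b² = 81 + 19 = 100, so c = 10.
Foci lie on the vertical axis through the center: (h, k ± c).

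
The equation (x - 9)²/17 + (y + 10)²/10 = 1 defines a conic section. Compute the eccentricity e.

e = √119/17

Center (9, -10). The larger denominator 17 sits under the x-term, so the major axis is horizontal; a² = 17, b² = 10.
c² = a² - b² = 7, so c = √7.
e = c/a = √7/√17 = √119/17.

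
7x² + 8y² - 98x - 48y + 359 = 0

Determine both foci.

Group the x- and y-terms: 7(x² - 14x) + 8(y² - 6y) = -359
Complete the square: 7(x - 7)² + 8(y - 3)² = -359 + 343 + 72 = 56
Divide by 56: (x - 7)²/8 + (y - 3)²/7 = 1
Ellipse, center (7, 3), major axis horizontal; a² = 8, b² = 7.
c² = a² - b² = 8 - 7 = 1, so c = 1.
Foci lie on the horizontal axis through the center: (h ± c, k).

(6, 3) and (8, 3)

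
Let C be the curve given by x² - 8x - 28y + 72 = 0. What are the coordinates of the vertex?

Only x is squared. Complete the square in x: (x - 4)² = 28(y - 2).
Vertex (4, 2); 4p = 28 so p = 7. Opens up.

(4, 2)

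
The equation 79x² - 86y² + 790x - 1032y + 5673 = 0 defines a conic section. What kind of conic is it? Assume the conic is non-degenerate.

hyperbola

No xy term. Coefficients of x² and y² are A = 79, C = -86.
A and C have opposite signs ⇒ hyperbola.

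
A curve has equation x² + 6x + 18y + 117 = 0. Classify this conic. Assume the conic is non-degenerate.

parabola

No xy term. Coefficients of x² and y² are A = 1, C = 0.
Exactly one squared variable ⇒ parabola.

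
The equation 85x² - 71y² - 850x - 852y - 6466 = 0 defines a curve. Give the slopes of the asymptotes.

√6035/71 and -√6035/71

Group the x- and y-terms: 85(x² - 10x) -71(y² + 12y) = 6466
Complete the square: 85(x - 5)² -71(y + 6)² = 6466 + 2125 - 2556 = 6035
Divide through by 6035 to get (x - 5)²/71 - (y + 6)²/85 = 1.
Hyperbola, center (5, -6), transverse axis horizontal; a² = 71, b² = 85.
For a horizontal hyperbola the asymptotes have slope ±b/a.
Here that is ±√85/√71 = ±√6035/71.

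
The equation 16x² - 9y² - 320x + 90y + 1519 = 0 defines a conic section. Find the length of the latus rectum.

Group the x- and y-terms: 16(x² - 20x) -9(y² - 10y) = -1519
Complete the square: 16(x - 10)² -9(y - 5)² = -1519 + 1600 - 225 = -144
Dividing both sides by -144: (y - 5)²/16 - (x - 10)²/9 = 1
Hyperbola, center (10, 5), transverse axis vertical; a² = 16, b² = 9.
Latus rectum length = 2b²/a = 2·9/4 = 9/2.

9/2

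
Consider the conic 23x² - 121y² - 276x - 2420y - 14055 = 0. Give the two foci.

Group: 23(x² - 12x) -121(y² + 20y) = 14055
Complete the square in x and y: 23(x - 6)² -121(y + 10)² = 14055 + 828 - 12100 = 2783
Divide by 2783: (x - 6)²/121 - (y + 10)²/23 = 1
Hyperbola, center (6, -10), transverse axis horizontal; a² = 121, b² = 23.
c² = a² + b² = 121 + 23 = 144, so c = 12.
Foci lie on the horizontal axis through the center: (h ± c, k).

(-6, -10) and (18, -10)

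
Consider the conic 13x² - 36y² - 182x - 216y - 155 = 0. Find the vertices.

Rearranging, 13(x² - 14x) -36(y² + 6y) = 155.
Complete the square in x and y: 13(x - 7)² -36(y + 3)² = 155 + 637 - 324 = 468
Dividing both sides by 468: (x - 7)²/36 - (y + 3)²/13 = 1
Hyperbola, center (7, -3), transverse axis horizontal; a² = 36, b² = 13.
a = 6. Vertices at (h ± a, k).

(1, -3) and (13, -3)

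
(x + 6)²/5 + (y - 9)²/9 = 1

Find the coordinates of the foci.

Center (-6, 9). The larger denominator 9 sits under the y-term, so the major axis is vertical; a² = 9, b² = 5.
c² = a² - b² = 9 - 5 = 4, so c = 2.
Foci lie on the vertical axis through the center: (h, k ± c).

(-6, 7) and (-6, 11)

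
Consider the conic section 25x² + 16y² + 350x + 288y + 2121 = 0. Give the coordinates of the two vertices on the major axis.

Collect terms: 25(x² + 14x) + 16(y² + 18y) = -2121
Complete the square: 25(x + 7)² + 16(y + 9)² = -2121 + 1225 + 1296 = 400
Divide by 400: (x + 7)²/16 + (y + 9)²/25 = 1
Ellipse, center (-7, -9), major axis vertical; a² = 25, b² = 16.
a = 5. Vertices at (h, k ± a).

(-7, -14) and (-7, -4)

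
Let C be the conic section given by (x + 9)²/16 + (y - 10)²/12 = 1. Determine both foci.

(-11, 10) and (-7, 10)

Center (-9, 10). The larger denominator 16 sits under the x-term, so the major axis is horizontal; a² = 16, b² = 12.
c² = a² - b² = 16 - 12 = 4, so c = 2.
Foci lie on the horizontal axis through the center: (h ± c, k).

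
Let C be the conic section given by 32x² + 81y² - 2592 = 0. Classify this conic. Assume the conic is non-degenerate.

ellipse

No xy term. Coefficients of x² and y² are A = 32, C = 81.
A and C have the same sign but A ≠ C ⇒ ellipse.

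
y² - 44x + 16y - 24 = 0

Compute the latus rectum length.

Only y is squared. Complete the square in y: (y + 8)² = 44(x + 2).
Vertex (-2, -8); 4p = 44 so p = 11. Opens right.
Latus rectum length = |4p| = 44.

44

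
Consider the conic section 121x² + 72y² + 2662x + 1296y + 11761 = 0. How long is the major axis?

22

121(x² + 22x) + 72(y² + 18y) = -11761
121(x + 11)² + 72(y + 9)² = -11761 + 14641 + 5832 = 8712
Divide by 8712: (x + 11)²/72 + (y + 9)²/121 = 1
Ellipse, center (-11, -9), major axis vertical; a² = 121, b² = 72.
a² = 121 so a = 11; the major axis has length 2a = 22.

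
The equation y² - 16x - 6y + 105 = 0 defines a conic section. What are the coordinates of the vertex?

Only y is squared. Complete the square in y: (y - 3)² = 16(x - 6).
Vertex (6, 3); 4p = 16 so p = 4. Opens right.

(6, 3)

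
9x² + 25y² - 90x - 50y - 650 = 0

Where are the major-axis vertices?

(-5, 1) and (15, 1)

Group the x- and y-terms: 9(x² - 10x) + 25(y² - 2y) = 650
Complete the square: 9(x - 5)² + 25(y - 1)² = 650 + 225 + 25 = 900
Divide through by 900 to get (x - 5)²/100 + (y - 1)²/36 = 1.
Ellipse, center (5, 1), major axis horizontal; a² = 100, b² = 36.
a = 10. Vertices at (h ± a, k).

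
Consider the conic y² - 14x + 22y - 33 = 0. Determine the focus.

Only y is squared. Complete the square in y: (y + 11)² = 14(x + 11).
Vertex (-11, -11); 4p = 14 so p = 7/2. Opens right.
Focus is p units from the vertex along the axis: (h + p, k).

(-15/2, -11)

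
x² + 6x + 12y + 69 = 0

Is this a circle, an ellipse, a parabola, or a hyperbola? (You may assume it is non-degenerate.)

No xy term. Coefficients of x² and y² are A = 1, C = 0.
Exactly one squared variable ⇒ parabola.

parabola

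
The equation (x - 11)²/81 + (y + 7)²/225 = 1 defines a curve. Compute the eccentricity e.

Center (11, -7). The larger denominator 225 sits under the y-term, so the major axis is vertical; a² = 225, b² = 81.
c² = a² - b² = 144, so c = 12.
e = c/a = 12/15 = 4/5.

e = 4/5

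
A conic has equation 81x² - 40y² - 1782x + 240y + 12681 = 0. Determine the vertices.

81(x² - 22x) -40(y² - 6y) = -12681
81(x - 11)² -40(y - 3)² = -12681 + 9801 - 360 = -3240
Divide by -3240: (y - 3)²/81 - (x - 11)²/40 = 1
Hyperbola, center (11, 3), transverse axis vertical; a² = 81, b² = 40.
a = 9. Vertices at (h, k ± a).

(11, -6) and (11, 12)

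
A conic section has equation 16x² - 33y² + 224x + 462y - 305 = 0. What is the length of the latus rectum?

Group: 16(x² + 14x) -33(y² - 14y) = 305
Complete the square: 16(x + 7)² -33(y - 7)² = 305 + 784 - 1617 = -528
Divide by -528: (y - 7)²/16 - (x + 7)²/33 = 1
Hyperbola, center (-7, 7), transverse axis vertical; a² = 16, b² = 33.
Latus rectum length = 2b²/a = 2·33/4 = 33/2.

33/2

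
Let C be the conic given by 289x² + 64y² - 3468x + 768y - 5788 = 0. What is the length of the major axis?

34

Rearranging, 289(x² - 12x) + 64(y² + 12y) = 5788.
Completing the square gives 289(x - 6)² + 64(y + 6)² = 5788 + 10404 + 2304 = 18496.
Divide by 18496: (x - 6)²/64 + (y + 6)²/289 = 1
Ellipse, center (6, -6), major axis vertical; a² = 289, b² = 64.
a² = 289 so a = 17; the major axis has length 2a = 34.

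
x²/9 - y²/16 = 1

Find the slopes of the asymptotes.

Center (0, 0). The positive term is the x-term, so the transverse axis is horizontal; a² = 9, b² = 16.
For a horizontal hyperbola the asymptotes have slope ±b/a.
Here that is ±4/3.

4/3 and -4/3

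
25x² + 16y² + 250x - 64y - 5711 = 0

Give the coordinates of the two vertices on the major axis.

Collect terms: 25(x² + 10x) + 16(y² - 4y) = 5711
Complete the square: 25(x + 5)² + 16(y - 2)² = 5711 + 625 + 64 = 6400
Divide through by 6400 to get (x + 5)²/256 + (y - 2)²/400 = 1.
Ellipse, center (-5, 2), major axis vertical; a² = 400, b² = 256.
a = 20. Vertices at (h, k ± a).

(-5, -18) and (-5, 22)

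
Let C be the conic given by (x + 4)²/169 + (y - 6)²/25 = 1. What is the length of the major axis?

26

Center (-4, 6). The larger denominator 169 sits under the x-term, so the major axis is horizontal; a² = 169, b² = 25.
a² = 169 so a = 13; the major axis has length 2a = 26.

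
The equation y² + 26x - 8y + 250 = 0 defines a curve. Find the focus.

(-31/2, 4)

Only y is squared. Complete the square in y: (y - 4)² = -26(x + 9).
Vertex (-9, 4); 4p = -26 so p = -13/2. Opens left.
Focus is p units from the vertex along the axis: (h + p, k).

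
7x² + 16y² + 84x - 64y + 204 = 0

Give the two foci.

Group the x- and y-terms: 7(x² + 12x) + 16(y² - 4y) = -204
Complete the square in x and y: 7(x + 6)² + 16(y - 2)² = -204 + 252 + 64 = 112
Divide by 112: (x + 6)²/16 + (y - 2)²/7 = 1
Ellipse, center (-6, 2), major axis horizontal; a² = 16, b² = 7.
c² = a² - b² = 16 - 7 = 9, so c = 3.
Foci lie on the horizontal axis through the center: (h ± c, k).

(-9, 2) and (-3, 2)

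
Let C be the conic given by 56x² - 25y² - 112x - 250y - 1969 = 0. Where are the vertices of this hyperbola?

Group the x- and y-terms: 56(x² - 2x) -25(y² + 10y) = 1969
Completing the square gives 56(x - 1)² -25(y + 5)² = 1969 + 56 - 625 = 1400.
Divide by 1400: (x - 1)²/25 - (y + 5)²/56 = 1
Hyperbola, center (1, -5), transverse axis horizontal; a² = 25, b² = 56.
a = 5. Vertices at (h ± a, k).

(-4, -5) and (6, -5)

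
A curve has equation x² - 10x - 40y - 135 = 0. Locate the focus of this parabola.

Only x is squared. Complete the square in x: (x - 5)² = 40(y + 4).
Vertex (5, -4); 4p = 40 so p = 10. Opens up.
Focus is p units from the vertex along the axis: (h, k + p).

(5, 6)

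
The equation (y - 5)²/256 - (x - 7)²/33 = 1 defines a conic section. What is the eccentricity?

Center (7, 5). The positive term is the y-term, so the transverse axis is vertical; a² = 256, b² = 33.
c² = a² + b² = 289, so c = 17.
e = c/a = 17/16.

e = 17/16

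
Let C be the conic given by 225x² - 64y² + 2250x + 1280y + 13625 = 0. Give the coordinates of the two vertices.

225(x² + 10x) -64(y² - 20y) = -13625
Complete the square in x and y: 225(x + 5)² -64(y - 10)² = -13625 + 5625 - 6400 = -14400
Dividing both sides by -14400: (y - 10)²/225 - (x + 5)²/64 = 1
Hyperbola, center (-5, 10), transverse axis vertical; a² = 225, b² = 64.
a = 15. Vertices at (h, k ± a).

(-5, -5) and (-5, 25)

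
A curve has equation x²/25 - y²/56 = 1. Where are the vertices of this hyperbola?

Center (0, 0). The positive term is the x-term, so the transverse axis is horizontal; a² = 25, b² = 56.
a = 5. Vertices at (h ± a, k).

(-5, 0) and (5, 0)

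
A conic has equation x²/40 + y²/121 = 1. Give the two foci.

Center (0, 0). The larger denominator 121 sits under the y-term, so the major axis is vertical; a² = 121, b² = 40.
c² = a² - b² = 121 - 40 = 81, so c = 9.
Foci lie on the vertical axis through the center: (h, k ± c).

(0, -9) and (0, 9)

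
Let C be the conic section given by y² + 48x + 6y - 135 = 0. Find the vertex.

(3, -3)

Only y is squared. Complete the square in y: (y + 3)² = -48(x - 3).
Vertex (3, -3); 4p = -48 so p = -12. Opens left.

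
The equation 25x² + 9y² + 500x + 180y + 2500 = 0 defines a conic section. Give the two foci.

(-10, -18) and (-10, -2)

Group: 25(x² + 20x) + 9(y² + 20y) = -2500
25(x + 10)² + 9(y + 10)² = -2500 + 2500 + 900 = 900
Divide through by 900 to get (x + 10)²/36 + (y + 10)²/100 = 1.
Ellipse, center (-10, -10), major axis vertical; a² = 100, b² = 36.
c² = a² - b² = 100 - 36 = 64, so c = 8.
Foci lie on the vertical axis through the center: (h, k ± c).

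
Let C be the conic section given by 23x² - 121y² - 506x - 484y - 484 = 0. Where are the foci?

(-1, -2) and (23, -2)

Collect terms: 23(x² - 22x) -121(y² + 4y) = 484
Completing the square gives 23(x - 11)² -121(y + 2)² = 484 + 2783 - 484 = 2783.
Divide by 2783: (x - 11)²/121 - (y + 2)²/23 = 1
Hyperbola, center (11, -2), transverse axis horizontal; a² = 121, b² = 23.
c² = a² + b² = 121 + 23 = 144, so c = 12.
Foci lie on the horizontal axis through the center: (h ± c, k).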